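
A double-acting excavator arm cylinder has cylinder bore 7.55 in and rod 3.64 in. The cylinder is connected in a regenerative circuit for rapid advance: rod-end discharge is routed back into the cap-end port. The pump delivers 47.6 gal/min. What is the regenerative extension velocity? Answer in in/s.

In regeneration the rod-end outflow joins the pump flow into the cap end, so the net volume the pump must supply per unit advance equals the rod cross-section area.
Rod cross-section A_rod = π/4 × (3.64 in)² = 10.41 in^2
v = Q_pump / A_rod

v ≈ 17.6 in/s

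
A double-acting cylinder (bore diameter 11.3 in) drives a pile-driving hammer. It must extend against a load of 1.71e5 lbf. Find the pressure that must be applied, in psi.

P ≈ 1710 psi

Cap-side area A_cap = π/4 × (11.3 in)² = 100.3 in^2
P = F / A = 1.71e5 lbf / A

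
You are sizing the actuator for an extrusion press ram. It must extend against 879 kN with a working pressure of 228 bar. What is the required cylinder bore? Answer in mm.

D ≈ 222 mm

Extension force acts on the full piston face: F = P × (π/4)D².
D = √(4F / (πP)) = √(4 × 879 kN / (π × 228 bar))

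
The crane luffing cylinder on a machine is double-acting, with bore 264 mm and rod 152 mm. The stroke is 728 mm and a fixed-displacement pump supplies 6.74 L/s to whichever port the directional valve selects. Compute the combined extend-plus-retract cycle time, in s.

t ≈ 9.86 s

Cap-side area A_cap = π/4 × (264 mm)² = 54740 mm^2
Rod-side annular area A_ann = π/4 × (264² − 152²) = 36590 mm^2
t_ext = A_cap·L/Q = 5.912 s
t_ret = A_ann·L/Q = 3.953 s
t_cycle = t_ext + t_ret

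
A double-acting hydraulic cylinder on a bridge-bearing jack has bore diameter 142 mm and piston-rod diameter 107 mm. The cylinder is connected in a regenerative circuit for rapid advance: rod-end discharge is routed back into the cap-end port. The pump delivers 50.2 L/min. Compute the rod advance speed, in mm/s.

v ≈ 93.0 mm/s

In regeneration the rod-end outflow joins the pump flow into the cap end, so the net volume the pump must supply per unit advance equals the rod cross-section area.
Rod cross-section A_rod = π/4 × (107 mm)² = 8992 mm^2
v = Q_pump / A_rod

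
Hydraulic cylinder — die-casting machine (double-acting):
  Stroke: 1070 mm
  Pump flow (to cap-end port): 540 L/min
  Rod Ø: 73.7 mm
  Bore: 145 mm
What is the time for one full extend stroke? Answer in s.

t ≈ 1.96 s

Cap-side area A_cap = π/4 × (145 mm)² = 16510 mm^2
Swept volume V = A × L; t = V / Q = A·L / Q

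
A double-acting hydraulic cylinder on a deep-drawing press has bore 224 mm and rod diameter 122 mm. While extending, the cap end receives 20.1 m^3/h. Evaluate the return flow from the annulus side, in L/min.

Cap-side area A_cap = π/4 × (224 mm)² = 39410 mm^2
Rod-side annular area A_ann = π/4 × (224² − 122²) = 27720 mm^2
Piston speed v = Q_in/A_cap; rod-end outflow Q_out = v × A_ann = Q_in × A_ann/A_cap.

Q_out ≈ 236 L/min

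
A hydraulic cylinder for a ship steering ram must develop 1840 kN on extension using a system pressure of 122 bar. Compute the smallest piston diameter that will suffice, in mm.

Extension force acts on the full piston face: F = P × (π/4)D².
D = √(4F / (πP)) = √(4 × 1840 kN / (π × 122 bar))

D ≈ 438 mm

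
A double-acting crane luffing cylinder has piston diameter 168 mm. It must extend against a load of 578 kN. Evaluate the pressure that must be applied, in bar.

Cap-side area A_cap = π/4 × (168 mm)² = 22170 mm^2
P = F / A = 578 kN / A

P ≈ 261 bar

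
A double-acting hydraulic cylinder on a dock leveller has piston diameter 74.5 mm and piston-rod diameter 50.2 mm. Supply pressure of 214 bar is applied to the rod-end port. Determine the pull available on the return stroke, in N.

Rod-side annular area A_ann = π/4 × (74.5² − 50.2²) = 2380 mm^2
On retraction the pressure acts on the annular area (bore minus rod).
F = P × A_ann

F ≈ 50900 N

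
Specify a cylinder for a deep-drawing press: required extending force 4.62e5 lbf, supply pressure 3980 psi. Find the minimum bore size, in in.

D ≈ 12.2 in

Extension force acts on the full piston face: F = P × (π/4)D².
D = √(4F / (πP)) = √(4 × 4.62e5 lbf / (π × 3980 psi))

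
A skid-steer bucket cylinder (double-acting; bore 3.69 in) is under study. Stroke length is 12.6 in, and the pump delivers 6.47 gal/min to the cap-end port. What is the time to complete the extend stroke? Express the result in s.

t ≈ 5.41 s

Cap-side area A_cap = π/4 × (3.69 in)² = 10.69 in^2
Swept volume V = A × L; t = V / Q = A·L / Q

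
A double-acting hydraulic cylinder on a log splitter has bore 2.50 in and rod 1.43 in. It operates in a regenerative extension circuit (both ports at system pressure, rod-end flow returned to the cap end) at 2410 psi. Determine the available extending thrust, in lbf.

F ≈ 3870 lbf

With equal pressure on both faces, forces on the annular region cancel; the net push is pressure × rod cross-section.
Rod cross-section A_rod = π/4 × (1.43 in)² = 1.606 in^2
F = P × A_rod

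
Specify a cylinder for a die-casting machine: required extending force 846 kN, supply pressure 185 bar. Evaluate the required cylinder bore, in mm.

Extension force acts on the full piston face: F = P × (π/4)D².
D = √(4F / (πP)) = √(4 × 846 kN / (π × 185 bar))

D ≈ 241 mm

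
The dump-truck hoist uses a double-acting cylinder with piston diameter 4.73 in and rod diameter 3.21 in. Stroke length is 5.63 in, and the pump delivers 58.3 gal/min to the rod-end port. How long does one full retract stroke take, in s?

Rod-side annular area A_ann = π/4 × (4.73² − 3.21²) = 9.479 in^2
Swept volume V = A × L; t = V / Q = A·L / Q

t ≈ 0.238 s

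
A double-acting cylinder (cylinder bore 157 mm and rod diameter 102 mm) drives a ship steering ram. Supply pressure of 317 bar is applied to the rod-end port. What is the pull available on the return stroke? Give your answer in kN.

F ≈ 355 kN

Rod-side annular area A_ann = π/4 × (157² − 102²) = 11190 mm^2
On retraction the pressure acts on the annular area (bore minus rod).
F = P × A_ann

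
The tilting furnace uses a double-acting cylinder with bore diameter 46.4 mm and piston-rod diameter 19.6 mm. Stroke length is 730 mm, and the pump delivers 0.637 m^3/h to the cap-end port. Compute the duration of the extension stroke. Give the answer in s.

Cap-side area A_cap = π/4 × (46.4 mm)² = 1691 mm^2
Swept volume V = A × L; t = V / Q = A·L / Q

t ≈ 6.98 s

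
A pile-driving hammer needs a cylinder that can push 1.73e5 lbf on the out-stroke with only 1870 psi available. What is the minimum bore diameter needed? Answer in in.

D ≈ 10.9 in

Extension force acts on the full piston face: F = P × (π/4)D².
D = √(4F / (πP)) = √(4 × 1.73e5 lbf / (π × 1870 psi))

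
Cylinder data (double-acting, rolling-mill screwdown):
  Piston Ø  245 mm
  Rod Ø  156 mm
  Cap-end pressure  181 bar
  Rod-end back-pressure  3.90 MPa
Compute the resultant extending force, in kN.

F ≈ 744 kN

Cap-side area A_cap = π/4 × (245 mm)² = 47140 mm^2
Rod-side annular area A_ann = π/4 × (245² − 156²) = 28030 mm^2
Net thrust = P_cap·A_cap − P_rod·A_ann = 853.3 kN − 109.3 kN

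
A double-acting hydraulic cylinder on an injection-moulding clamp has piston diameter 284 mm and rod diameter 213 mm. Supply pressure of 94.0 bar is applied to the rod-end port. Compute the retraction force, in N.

F ≈ 2.61e5 N

Rod-side annular area A_ann = π/4 × (284² − 213²) = 27710 mm^2
On retraction the pressure acts on the annular area (bore minus rod).
F = P × A_ann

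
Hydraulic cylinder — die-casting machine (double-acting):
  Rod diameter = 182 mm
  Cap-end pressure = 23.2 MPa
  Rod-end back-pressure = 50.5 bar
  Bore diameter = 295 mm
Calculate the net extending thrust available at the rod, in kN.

Cap-side area A_cap = π/4 × (295 mm)² = 68350 mm^2
Rod-side annular area A_ann = π/4 × (295² − 182²) = 42330 mm^2
Net thrust = P_cap·A_cap − P_rod·A_ann = 1586 kN − 213.8 kN

F ≈ 1370 kN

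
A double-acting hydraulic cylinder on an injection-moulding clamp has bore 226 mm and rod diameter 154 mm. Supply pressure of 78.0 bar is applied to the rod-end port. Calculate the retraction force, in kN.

Rod-side annular area A_ann = π/4 × (226² − 154²) = 21490 mm^2
On retraction the pressure acts on the annular area (bore minus rod).
F = P × A_ann

F ≈ 168 kN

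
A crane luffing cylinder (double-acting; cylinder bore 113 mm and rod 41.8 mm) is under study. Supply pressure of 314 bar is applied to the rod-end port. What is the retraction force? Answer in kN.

F ≈ 272 kN

Rod-side annular area A_ann = π/4 × (113² − 41.8²) = 8656 mm^2
On retraction the pressure acts on the annular area (bore minus rod).
F = P × A_ann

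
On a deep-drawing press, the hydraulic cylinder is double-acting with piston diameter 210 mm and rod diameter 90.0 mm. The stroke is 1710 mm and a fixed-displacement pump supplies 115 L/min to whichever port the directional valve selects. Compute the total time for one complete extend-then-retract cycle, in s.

Cap-side area A_cap = π/4 × (210 mm)² = 34640 mm^2
Rod-side annular area A_ann = π/4 × (210² − 90.0²) = 28270 mm^2
t_ext = A_cap·L/Q = 30.90 s
t_ret = A_ann·L/Q = 25.23 s
t_cycle = t_ext + t_ret

t ≈ 56.1 s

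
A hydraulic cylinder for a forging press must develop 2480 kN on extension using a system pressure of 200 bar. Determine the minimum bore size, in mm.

D ≈ 397 mm

Extension force acts on the full piston face: F = P × (π/4)D².
D = √(4F / (πP)) = √(4 × 2480 kN / (π × 200 bar))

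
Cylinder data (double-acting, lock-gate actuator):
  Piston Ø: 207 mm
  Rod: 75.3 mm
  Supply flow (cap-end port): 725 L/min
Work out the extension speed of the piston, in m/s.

v ≈ 0.359 m/s

Cap-side area A_cap = π/4 × (207 mm)² = 33650 mm^2
v = Q / A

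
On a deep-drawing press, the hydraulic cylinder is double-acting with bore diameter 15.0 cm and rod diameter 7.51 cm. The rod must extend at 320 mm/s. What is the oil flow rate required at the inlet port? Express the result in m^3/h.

Q ≈ 20.4 m^3/h

Cap-side area A_cap = π/4 × (15.0 cm)² = 176.7 cm^2
Q = A × v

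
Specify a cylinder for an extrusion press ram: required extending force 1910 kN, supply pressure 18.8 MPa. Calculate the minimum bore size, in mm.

Extension force acts on the full piston face: F = P × (π/4)D².
D = √(4F / (πP)) = √(4 × 1910 kN / (π × 18.8 MPa))

D ≈ 360 mm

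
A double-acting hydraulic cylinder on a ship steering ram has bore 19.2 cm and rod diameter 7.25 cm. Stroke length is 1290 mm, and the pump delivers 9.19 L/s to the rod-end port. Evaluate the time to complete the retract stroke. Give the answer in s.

Rod-side annular area A_ann = π/4 × (19.2² − 7.25²) = 248.2 cm^2
Swept volume V = A × L; t = V / Q = A·L / Q

t ≈ 3.48 s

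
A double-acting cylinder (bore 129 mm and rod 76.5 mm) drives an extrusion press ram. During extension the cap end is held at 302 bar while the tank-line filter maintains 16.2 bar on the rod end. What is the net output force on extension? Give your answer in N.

F ≈ 3.81e5 N

Cap-side area A_cap = π/4 × (129 mm)² = 13070 mm^2
Rod-side annular area A_ann = π/4 × (129² − 76.5²) = 8473 mm^2
Net thrust = P_cap·A_cap − P_rod·A_ann = 3.947e5 N − 13730 N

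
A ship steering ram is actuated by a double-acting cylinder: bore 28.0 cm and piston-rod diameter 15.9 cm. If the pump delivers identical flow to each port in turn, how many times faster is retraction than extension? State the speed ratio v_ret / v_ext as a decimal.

Cap-side area A_cap = π/4 × (28.0 cm)² = 615.8 cm^2
Rod-side annular area A_ann = π/4 × (28.0² − 15.9²) = 417.2 cm^2
For equal Q, v ∝ 1/A, so v_ret/v_ext = A_cap/A_ann.

v_ret/v_ext ≈ 1.48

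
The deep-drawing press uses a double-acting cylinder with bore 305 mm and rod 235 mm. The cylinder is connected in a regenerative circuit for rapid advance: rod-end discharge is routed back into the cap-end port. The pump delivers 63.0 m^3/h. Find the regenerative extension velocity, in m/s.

In regeneration the rod-end outflow joins the pump flow into the cap end, so the net volume the pump must supply per unit advance equals the rod cross-section area.
Rod cross-section A_rod = π/4 × (235 mm)² = 43370 mm^2
v = Q_pump / A_rod

v ≈ 0.403 m/s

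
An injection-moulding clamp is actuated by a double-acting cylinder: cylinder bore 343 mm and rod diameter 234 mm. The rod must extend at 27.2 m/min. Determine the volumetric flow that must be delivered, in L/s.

Q ≈ 41.9 L/s

Cap-side area A_cap = π/4 × (343 mm)² = 92400 mm^2
Q = A × v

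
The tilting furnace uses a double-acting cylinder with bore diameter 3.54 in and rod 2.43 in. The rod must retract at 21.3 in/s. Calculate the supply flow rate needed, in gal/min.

Q ≈ 28.8 gal/min

Rod-side annular area A_ann = π/4 × (3.54² − 2.43²) = 5.205 in^2
Q = A × v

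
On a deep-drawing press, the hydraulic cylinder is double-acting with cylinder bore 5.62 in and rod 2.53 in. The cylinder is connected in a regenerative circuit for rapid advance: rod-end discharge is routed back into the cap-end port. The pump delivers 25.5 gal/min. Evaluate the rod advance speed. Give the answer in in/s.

In regeneration the rod-end outflow joins the pump flow into the cap end, so the net volume the pump must supply per unit advance equals the rod cross-section area.
Rod cross-section A_rod = π/4 × (2.53 in)² = 5.027 in^2
v = Q_pump / A_rod

v ≈ 19.5 in/s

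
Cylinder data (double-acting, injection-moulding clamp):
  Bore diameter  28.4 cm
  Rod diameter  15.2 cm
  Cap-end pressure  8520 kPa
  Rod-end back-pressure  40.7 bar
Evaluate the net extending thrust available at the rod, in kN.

Cap-side area A_cap = π/4 × (28.4 cm)² = 633.5 cm^2
Rod-side annular area A_ann = π/4 × (28.4² − 15.2²) = 452.0 cm^2
Net thrust = P_cap·A_cap − P_rod·A_ann = 539.7 kN − 184.0 kN

F ≈ 356 kN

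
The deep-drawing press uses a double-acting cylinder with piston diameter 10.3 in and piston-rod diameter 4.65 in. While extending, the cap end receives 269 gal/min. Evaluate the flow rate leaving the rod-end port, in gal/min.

Cap-side area A_cap = π/4 × (10.3 in)² = 83.32 in^2
Rod-side annular area A_ann = π/4 × (10.3² − 4.65²) = 66.34 in^2
Piston speed v = Q_in/A_cap; rod-end outflow Q_out = v × A_ann = Q_in × A_ann/A_cap.

Q_out ≈ 214 gal/min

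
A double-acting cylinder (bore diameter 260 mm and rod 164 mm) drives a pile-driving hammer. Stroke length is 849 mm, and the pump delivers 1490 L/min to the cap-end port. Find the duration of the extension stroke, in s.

Cap-side area A_cap = π/4 × (260 mm)² = 53090 mm^2
Swept volume V = A × L; t = V / Q = A·L / Q

t ≈ 1.82 s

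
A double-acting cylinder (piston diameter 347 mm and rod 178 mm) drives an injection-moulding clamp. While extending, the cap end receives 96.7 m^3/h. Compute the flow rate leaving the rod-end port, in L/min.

Cap-side area A_cap = π/4 × (347 mm)² = 94570 mm^2
Rod-side annular area A_ann = π/4 × (347² − 178²) = 69680 mm^2
Piston speed v = Q_in/A_cap; rod-end outflow Q_out = v × A_ann = Q_in × A_ann/A_cap.

Q_out ≈ 1190 L/min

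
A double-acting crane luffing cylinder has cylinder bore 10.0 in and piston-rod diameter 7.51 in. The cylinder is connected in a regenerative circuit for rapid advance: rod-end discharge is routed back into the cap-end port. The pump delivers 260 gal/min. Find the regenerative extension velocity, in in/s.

In regeneration the rod-end outflow joins the pump flow into the cap end, so the net volume the pump must supply per unit advance equals the rod cross-section area.
Rod cross-section A_rod = π/4 × (7.51 in)² = 44.30 in^2
v = Q_pump / A_rod

v ≈ 22.6 in/s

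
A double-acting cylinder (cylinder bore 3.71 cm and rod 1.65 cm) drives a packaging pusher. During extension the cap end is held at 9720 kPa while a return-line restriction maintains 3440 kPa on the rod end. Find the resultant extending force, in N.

F ≈ 7520 N

Cap-side area A_cap = π/4 × (3.71 cm)² = 10.81 cm^2
Rod-side annular area A_ann = π/4 × (3.71² − 1.65²) = 8.672 cm^2
Net thrust = P_cap·A_cap − P_rod·A_ann = 10510 N − 2983 N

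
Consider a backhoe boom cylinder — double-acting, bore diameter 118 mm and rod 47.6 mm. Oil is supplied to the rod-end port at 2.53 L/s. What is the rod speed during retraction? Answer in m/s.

Rod-side annular area A_ann = π/4 × (118² − 47.6²) = 9156 mm^2
Flow into the rod-end port fills the annular volume.
v = Q / A

v ≈ 0.276 m/s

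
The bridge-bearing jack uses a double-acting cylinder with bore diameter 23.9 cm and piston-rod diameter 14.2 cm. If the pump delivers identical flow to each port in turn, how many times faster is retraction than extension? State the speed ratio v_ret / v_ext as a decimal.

Cap-side area A_cap = π/4 × (23.9 cm)² = 448.6 cm^2
Rod-side annular area A_ann = π/4 × (23.9² − 14.2²) = 290.3 cm^2
For equal Q, v ∝ 1/A, so v_ret/v_ext = A_cap/A_ann.

v_ret/v_ext ≈ 1.55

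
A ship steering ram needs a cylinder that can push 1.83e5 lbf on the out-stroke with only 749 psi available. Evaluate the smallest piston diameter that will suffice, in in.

Extension force acts on the full piston face: F = P × (π/4)D².
D = √(4F / (πP)) = √(4 × 1.83e5 lbf / (π × 749 psi))

D ≈ 17.6 in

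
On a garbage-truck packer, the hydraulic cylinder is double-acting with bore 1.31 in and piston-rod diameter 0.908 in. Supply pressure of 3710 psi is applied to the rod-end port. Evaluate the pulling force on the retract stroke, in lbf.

Rod-side annular area A_ann = π/4 × (1.31² − 0.908²) = 0.7003 in^2
On retraction the pressure acts on the annular area (bore minus rod).
F = P × A_ann

F ≈ 2600 lbf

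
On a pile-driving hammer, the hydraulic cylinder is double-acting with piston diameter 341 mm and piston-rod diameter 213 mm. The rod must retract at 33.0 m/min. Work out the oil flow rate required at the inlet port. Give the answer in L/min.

Q ≈ 1840 L/min

Rod-side annular area A_ann = π/4 × (341² − 213²) = 55690 mm^2
Q = A × v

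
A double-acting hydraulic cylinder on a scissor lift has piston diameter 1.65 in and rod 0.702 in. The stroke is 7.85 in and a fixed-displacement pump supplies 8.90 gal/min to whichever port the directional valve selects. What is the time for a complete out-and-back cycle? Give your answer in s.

Cap-side area A_cap = π/4 × (1.65 in)² = 2.138 in^2
Rod-side annular area A_ann = π/4 × (1.65² − 0.702²) = 1.751 in^2
t_ext = A_cap·L/Q = 0.4899 s
t_ret = A_ann·L/Q = 0.4012 s
t_cycle = t_ext + t_ret

t ≈ 0.891 s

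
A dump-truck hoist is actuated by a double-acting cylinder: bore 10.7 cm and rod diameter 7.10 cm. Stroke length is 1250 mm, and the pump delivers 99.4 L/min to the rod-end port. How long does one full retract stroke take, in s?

Rod-side annular area A_ann = π/4 × (10.7² − 7.10²) = 50.33 cm^2
Swept volume V = A × L; t = V / Q = A·L / Q

t ≈ 3.80 s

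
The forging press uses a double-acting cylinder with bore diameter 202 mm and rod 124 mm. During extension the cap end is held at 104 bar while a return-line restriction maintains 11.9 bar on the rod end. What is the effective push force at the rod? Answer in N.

Cap-side area A_cap = π/4 × (202 mm)² = 32050 mm^2
Rod-side annular area A_ann = π/4 × (202² − 124²) = 19970 mm^2
Net thrust = P_cap·A_cap − P_rod·A_ann = 3.333e5 N − 23770 N

F ≈ 3.10e5 N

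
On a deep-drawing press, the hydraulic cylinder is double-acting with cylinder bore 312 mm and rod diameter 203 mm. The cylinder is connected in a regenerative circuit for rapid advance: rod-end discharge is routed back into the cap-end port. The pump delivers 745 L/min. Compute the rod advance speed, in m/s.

In regeneration the rod-end outflow joins the pump flow into the cap end, so the net volume the pump must supply per unit advance equals the rod cross-section area.
Rod cross-section A_rod = π/4 × (203 mm)² = 32370 mm^2
v = Q_pump / A_rod

v ≈ 0.384 m/s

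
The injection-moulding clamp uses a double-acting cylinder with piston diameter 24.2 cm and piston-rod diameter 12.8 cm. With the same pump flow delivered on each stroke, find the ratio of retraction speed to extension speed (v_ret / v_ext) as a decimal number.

v_ret/v_ext ≈ 1.39

Cap-side area A_cap = π/4 × (24.2 cm)² = 460.0 cm^2
Rod-side annular area A_ann = π/4 × (24.2² − 12.8²) = 331.3 cm^2
For equal Q, v ∝ 1/A, so v_ret/v_ext = A_cap/A_ann.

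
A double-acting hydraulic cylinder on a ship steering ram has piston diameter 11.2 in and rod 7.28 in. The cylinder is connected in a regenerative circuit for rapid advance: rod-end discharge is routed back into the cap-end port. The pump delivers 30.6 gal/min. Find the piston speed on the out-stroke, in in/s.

v ≈ 2.83 in/s

In regeneration the rod-end outflow joins the pump flow into the cap end, so the net volume the pump must supply per unit advance equals the rod cross-section area.
Rod cross-section A_rod = π/4 × (7.28 in)² = 41.62 in^2
v = Q_pump / A_rod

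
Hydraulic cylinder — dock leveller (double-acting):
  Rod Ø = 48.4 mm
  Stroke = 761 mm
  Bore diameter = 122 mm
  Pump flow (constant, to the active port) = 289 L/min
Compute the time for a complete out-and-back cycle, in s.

t ≈ 3.40 s

Cap-side area A_cap = π/4 × (122 mm)² = 11690 mm^2
Rod-side annular area A_ann = π/4 × (122² − 48.4²) = 9850 mm^2
t_ext = A_cap·L/Q = 1.847 s
t_ret = A_ann·L/Q = 1.556 s
t_cycle = t_ext + t_ret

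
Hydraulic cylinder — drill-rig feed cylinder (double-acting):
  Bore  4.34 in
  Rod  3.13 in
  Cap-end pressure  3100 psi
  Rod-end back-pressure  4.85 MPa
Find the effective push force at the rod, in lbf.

F ≈ 40900 lbf

Cap-side area A_cap = π/4 × (4.34 in)² = 14.79 in^2
Rod-side annular area A_ann = π/4 × (4.34² − 3.13²) = 7.099 in^2
Net thrust = P_cap·A_cap − P_rod·A_ann = 45860 lbf − 4994 lbf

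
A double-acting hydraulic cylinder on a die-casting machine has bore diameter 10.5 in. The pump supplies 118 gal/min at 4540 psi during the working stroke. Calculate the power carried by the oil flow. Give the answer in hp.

W ≈ 313 hp

Hydraulic power = P × Q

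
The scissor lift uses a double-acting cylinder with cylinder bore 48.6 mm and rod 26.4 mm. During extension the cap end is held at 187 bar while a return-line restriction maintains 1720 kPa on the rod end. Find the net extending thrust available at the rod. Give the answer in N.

F ≈ 32400 N

Cap-side area A_cap = π/4 × (48.6 mm)² = 1855 mm^2
Rod-side annular area A_ann = π/4 × (48.6² − 26.4²) = 1308 mm^2
Net thrust = P_cap·A_cap − P_rod·A_ann = 34690 N − 2249 N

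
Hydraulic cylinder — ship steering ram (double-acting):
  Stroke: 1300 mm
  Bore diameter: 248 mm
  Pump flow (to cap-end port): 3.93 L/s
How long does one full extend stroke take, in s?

t ≈ 16.0 s

Cap-side area A_cap = π/4 × (248 mm)² = 48310 mm^2
Swept volume V = A × L; t = V / Q = A·L / Q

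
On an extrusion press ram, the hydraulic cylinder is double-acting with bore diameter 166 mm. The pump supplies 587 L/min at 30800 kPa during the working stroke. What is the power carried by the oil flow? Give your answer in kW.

Hydraulic power = P × Q

W ≈ 301 kW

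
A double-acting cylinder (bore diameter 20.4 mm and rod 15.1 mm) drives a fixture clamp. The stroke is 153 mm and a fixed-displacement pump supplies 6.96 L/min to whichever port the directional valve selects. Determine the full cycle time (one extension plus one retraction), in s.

Cap-side area A_cap = π/4 × (20.4 mm)² = 326.9 mm^2
Rod-side annular area A_ann = π/4 × (20.4² − 15.1²) = 147.8 mm^2
t_ext = A_cap·L/Q = 0.4311 s
t_ret = A_ann·L/Q = 0.1949 s
t_cycle = t_ext + t_ret

t ≈ 0.626 s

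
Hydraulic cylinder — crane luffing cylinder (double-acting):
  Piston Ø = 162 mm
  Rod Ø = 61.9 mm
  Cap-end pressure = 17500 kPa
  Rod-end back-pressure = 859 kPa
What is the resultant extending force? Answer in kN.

Cap-side area A_cap = π/4 × (162 mm)² = 20610 mm^2
Rod-side annular area A_ann = π/4 × (162² − 61.9²) = 17600 mm^2
Net thrust = P_cap·A_cap − P_rod·A_ann = 360.7 kN − 15.12 kN

F ≈ 346 kN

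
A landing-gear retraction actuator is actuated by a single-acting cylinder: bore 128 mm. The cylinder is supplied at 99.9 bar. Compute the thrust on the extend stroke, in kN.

F ≈ 129 kN

Cap-side area A_cap = π/4 × (128 mm)² = 12870 mm^2
F = P × A_cap = 99.9 bar × A_cap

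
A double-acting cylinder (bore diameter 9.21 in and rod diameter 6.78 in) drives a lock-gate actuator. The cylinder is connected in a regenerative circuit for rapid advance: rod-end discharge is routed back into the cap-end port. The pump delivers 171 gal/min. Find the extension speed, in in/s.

v ≈ 18.2 in/s

In regeneration the rod-end outflow joins the pump flow into the cap end, so the net volume the pump must supply per unit advance equals the rod cross-section area.
Rod cross-section A_rod = π/4 × (6.78 in)² = 36.10 in^2
v = Q_pump / A_rod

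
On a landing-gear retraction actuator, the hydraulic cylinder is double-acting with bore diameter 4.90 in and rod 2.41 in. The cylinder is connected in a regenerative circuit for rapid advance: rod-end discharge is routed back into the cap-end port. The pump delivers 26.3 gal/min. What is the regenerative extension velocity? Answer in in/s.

v ≈ 22.2 in/s

In regeneration the rod-end outflow joins the pump flow into the cap end, so the net volume the pump must supply per unit advance equals the rod cross-section area.
Rod cross-section A_rod = π/4 × (2.41 in)² = 4.562 in^2
v = Q_pump / A_rod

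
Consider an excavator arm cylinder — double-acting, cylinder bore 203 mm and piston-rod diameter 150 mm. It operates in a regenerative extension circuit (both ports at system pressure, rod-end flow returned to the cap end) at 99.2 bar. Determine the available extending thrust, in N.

F ≈ 1.75e5 N

With equal pressure on both faces, forces on the annular region cancel; the net push is pressure × rod cross-section.
Rod cross-section A_rod = π/4 × (150 mm)² = 17670 mm^2
F = P × A_rod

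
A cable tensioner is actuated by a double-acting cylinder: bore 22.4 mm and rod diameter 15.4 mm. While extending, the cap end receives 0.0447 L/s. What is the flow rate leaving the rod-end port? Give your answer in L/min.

Cap-side area A_cap = π/4 × (22.4 mm)² = 394.1 mm^2
Rod-side annular area A_ann = π/4 × (22.4² − 15.4²) = 207.8 mm^2
Piston speed v = Q_in/A_cap; rod-end outflow Q_out = v × A_ann = Q_in × A_ann/A_cap.

Q_out ≈ 1.41 L/min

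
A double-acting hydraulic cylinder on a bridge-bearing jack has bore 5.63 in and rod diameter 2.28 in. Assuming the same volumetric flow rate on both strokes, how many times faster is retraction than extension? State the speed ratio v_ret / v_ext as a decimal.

v_ret/v_ext ≈ 1.20

Cap-side area A_cap = π/4 × (5.63 in)² = 24.89 in^2
Rod-side annular area A_ann = π/4 × (5.63² − 2.28²) = 20.81 in^2
For equal Q, v ∝ 1/A, so v_ret/v_ext = A_cap/A_ann.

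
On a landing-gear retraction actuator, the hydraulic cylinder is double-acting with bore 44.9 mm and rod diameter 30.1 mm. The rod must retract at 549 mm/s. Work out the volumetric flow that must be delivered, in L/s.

Rod-side annular area A_ann = π/4 × (44.9² − 30.1²) = 871.8 mm^2
Q = A × v

Q ≈ 0.479 L/s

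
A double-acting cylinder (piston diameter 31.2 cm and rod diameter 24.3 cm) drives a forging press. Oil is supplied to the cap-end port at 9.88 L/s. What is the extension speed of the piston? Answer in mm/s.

Cap-side area A_cap = π/4 × (31.2 cm)² = 764.5 cm^2
v = Q / A

v ≈ 129 mm/s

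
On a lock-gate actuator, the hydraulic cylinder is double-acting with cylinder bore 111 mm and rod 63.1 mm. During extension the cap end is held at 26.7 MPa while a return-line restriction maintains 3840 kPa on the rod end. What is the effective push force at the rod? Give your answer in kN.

Cap-side area A_cap = π/4 × (111 mm)² = 9677 mm^2
Rod-side annular area A_ann = π/4 × (111² − 63.1²) = 6550 mm^2
Net thrust = P_cap·A_cap − P_rod·A_ann = 258.4 kN − 25.15 kN

F ≈ 233 kN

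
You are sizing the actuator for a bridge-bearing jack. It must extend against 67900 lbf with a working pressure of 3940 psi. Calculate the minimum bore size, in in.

Extension force acts on the full piston face: F = P × (π/4)D².
D = √(4F / (πP)) = √(4 × 67900 lbf / (π × 3940 psi))

D ≈ 4.68 in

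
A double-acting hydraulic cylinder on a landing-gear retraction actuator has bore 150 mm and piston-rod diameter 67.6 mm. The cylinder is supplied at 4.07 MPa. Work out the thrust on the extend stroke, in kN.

F ≈ 71.9 kN

Cap-side area A_cap = π/4 × (150 mm)² = 17670 mm^2
F = P × A_cap = 4.07 MPa × A_cap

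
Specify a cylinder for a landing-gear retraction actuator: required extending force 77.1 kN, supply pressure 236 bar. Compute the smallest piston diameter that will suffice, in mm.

Extension force acts on the full piston face: F = P × (π/4)D².
D = √(4F / (πP)) = √(4 × 77.1 kN / (π × 236 bar))

D ≈ 64.5 mm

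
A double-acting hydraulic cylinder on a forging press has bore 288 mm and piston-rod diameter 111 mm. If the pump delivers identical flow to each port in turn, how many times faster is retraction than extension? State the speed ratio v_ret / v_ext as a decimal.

v_ret/v_ext ≈ 1.17

Cap-side area A_cap = π/4 × (288 mm)² = 65140 mm^2
Rod-side annular area A_ann = π/4 × (288² − 111²) = 55470 mm^2
For equal Q, v ∝ 1/A, so v_ret/v_ext = A_cap/A_ann.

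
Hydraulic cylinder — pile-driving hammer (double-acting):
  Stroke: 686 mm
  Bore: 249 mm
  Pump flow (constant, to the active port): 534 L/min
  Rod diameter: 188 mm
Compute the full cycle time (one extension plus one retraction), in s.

Cap-side area A_cap = π/4 × (249 mm)² = 48700 mm^2
Rod-side annular area A_ann = π/4 × (249² − 188²) = 20940 mm^2
t_ext = A_cap·L/Q = 3.753 s
t_ret = A_ann·L/Q = 1.614 s
t_cycle = t_ext + t_ret

t ≈ 5.37 s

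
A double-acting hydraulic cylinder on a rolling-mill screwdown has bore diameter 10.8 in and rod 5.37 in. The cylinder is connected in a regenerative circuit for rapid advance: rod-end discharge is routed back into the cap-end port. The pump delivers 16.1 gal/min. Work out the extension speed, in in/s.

In regeneration the rod-end outflow joins the pump flow into the cap end, so the net volume the pump must supply per unit advance equals the rod cross-section area.
Rod cross-section A_rod = π/4 × (5.37 in)² = 22.65 in^2
v = Q_pump / A_rod

v ≈ 2.74 in/s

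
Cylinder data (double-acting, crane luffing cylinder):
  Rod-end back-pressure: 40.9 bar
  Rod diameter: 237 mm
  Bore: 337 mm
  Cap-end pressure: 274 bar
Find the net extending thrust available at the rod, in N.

F ≈ 2.26e6 N

Cap-side area A_cap = π/4 × (337 mm)² = 89200 mm^2
Rod-side annular area A_ann = π/4 × (337² − 237²) = 45080 mm^2
Net thrust = P_cap·A_cap − P_rod·A_ann = 2.444e6 N − 1.844e5 N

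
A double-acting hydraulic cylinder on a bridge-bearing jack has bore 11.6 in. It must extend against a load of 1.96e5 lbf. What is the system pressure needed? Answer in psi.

Cap-side area A_cap = π/4 × (11.6 in)² = 105.7 in^2
P = F / A = 1.96e5 lbf / A

P ≈ 1850 psi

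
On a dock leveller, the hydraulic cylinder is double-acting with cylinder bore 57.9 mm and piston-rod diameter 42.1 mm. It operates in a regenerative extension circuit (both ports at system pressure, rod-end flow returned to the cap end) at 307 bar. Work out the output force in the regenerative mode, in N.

F ≈ 42700 N

With equal pressure on both faces, forces on the annular region cancel; the net push is pressure × rod cross-section.
Rod cross-section A_rod = π/4 × (42.1 mm)² = 1392 mm^2
F = P × A_rod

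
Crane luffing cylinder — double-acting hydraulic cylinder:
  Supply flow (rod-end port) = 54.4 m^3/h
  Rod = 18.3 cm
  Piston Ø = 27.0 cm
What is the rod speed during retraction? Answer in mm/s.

v ≈ 488 mm/s

Rod-side annular area A_ann = π/4 × (27.0² − 18.3²) = 309.5 cm^2
Flow into the rod-end port fills the annular volume.
v = Q / A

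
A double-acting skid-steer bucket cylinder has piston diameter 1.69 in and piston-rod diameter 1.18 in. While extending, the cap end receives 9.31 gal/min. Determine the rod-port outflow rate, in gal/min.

Cap-side area A_cap = π/4 × (1.69 in)² = 2.243 in^2
Rod-side annular area A_ann = π/4 × (1.69² − 1.18²) = 1.150 in^2
Piston speed v = Q_in/A_cap; rod-end outflow Q_out = v × A_ann = Q_in × A_ann/A_cap.

Q_out ≈ 4.77 gal/min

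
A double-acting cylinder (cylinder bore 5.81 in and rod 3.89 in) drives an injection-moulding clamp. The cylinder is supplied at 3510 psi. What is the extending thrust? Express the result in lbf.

F ≈ 93100 lbf

Cap-side area A_cap = π/4 × (5.81 in)² = 26.51 in^2
F = P × A_cap = 3510 psi × A_cap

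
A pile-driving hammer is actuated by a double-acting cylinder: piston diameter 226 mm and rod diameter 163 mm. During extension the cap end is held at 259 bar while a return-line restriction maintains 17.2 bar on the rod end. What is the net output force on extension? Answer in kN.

Cap-side area A_cap = π/4 × (226 mm)² = 40110 mm^2
Rod-side annular area A_ann = π/4 × (226² − 163²) = 19250 mm^2
Net thrust = P_cap·A_cap − P_rod·A_ann = 1039 kN − 33.11 kN

F ≈ 1010 kN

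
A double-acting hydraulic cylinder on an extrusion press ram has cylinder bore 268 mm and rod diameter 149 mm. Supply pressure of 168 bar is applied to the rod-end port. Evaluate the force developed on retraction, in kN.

F ≈ 655 kN

Rod-side annular area A_ann = π/4 × (268² − 149²) = 38970 mm^2
On retraction the pressure acts on the annular area (bore minus rod).
F = P × A_ann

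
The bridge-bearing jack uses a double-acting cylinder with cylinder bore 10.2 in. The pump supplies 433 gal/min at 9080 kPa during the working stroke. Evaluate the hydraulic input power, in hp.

Hydraulic power = P × Q

W ≈ 333 hp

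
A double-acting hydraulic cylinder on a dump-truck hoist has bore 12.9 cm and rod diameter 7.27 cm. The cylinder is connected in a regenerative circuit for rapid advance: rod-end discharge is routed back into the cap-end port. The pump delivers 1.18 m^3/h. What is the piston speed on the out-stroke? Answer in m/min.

In regeneration the rod-end outflow joins the pump flow into the cap end, so the net volume the pump must supply per unit advance equals the rod cross-section area.
Rod cross-section A_rod = π/4 × (7.27 cm)² = 41.51 cm^2
v = Q_pump / A_rod

v ≈ 4.74 m/min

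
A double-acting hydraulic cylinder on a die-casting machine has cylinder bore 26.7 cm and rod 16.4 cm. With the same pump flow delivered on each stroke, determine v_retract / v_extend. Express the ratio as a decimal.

Cap-side area A_cap = π/4 × (26.7 cm)² = 559.9 cm^2
Rod-side annular area A_ann = π/4 × (26.7² − 16.4²) = 348.7 cm^2
For equal Q, v ∝ 1/A, so v_ret/v_ext = A_cap/A_ann.

v_ret/v_ext ≈ 1.61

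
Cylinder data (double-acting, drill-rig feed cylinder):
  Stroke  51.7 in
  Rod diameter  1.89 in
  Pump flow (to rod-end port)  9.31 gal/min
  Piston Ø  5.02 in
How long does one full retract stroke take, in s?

Rod-side annular area A_ann = π/4 × (5.02² − 1.89²) = 16.99 in^2
Swept volume V = A × L; t = V / Q = A·L / Q

t ≈ 24.5 s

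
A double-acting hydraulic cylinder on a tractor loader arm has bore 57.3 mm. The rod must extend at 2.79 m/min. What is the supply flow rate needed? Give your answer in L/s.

Cap-side area A_cap = π/4 × (57.3 mm)² = 2579 mm^2
Q = A × v

Q ≈ 0.120 L/s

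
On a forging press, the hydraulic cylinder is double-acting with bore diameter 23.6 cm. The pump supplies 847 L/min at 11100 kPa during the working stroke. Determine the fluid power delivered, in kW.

Hydraulic power = P × Q

W ≈ 157 kW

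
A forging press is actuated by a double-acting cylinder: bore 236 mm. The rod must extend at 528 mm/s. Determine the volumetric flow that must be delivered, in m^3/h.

Cap-side area A_cap = π/4 × (236 mm)² = 43740 mm^2
Q = A × v

Q ≈ 83.1 m^3/h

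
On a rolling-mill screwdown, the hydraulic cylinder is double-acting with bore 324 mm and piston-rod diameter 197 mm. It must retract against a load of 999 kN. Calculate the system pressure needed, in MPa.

P ≈ 19.2 MPa

Rod-side annular area A_ann = π/4 × (324² − 197²) = 51970 mm^2
Retraction: pressure acts on the annular area.
P = F / A = 999 kN / A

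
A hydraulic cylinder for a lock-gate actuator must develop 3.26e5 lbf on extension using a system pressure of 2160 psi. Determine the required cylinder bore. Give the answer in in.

Extension force acts on the full piston face: F = P × (π/4)D².
D = √(4F / (πP)) = √(4 × 3.26e5 lbf / (π × 2160 psi))

D ≈ 13.9 in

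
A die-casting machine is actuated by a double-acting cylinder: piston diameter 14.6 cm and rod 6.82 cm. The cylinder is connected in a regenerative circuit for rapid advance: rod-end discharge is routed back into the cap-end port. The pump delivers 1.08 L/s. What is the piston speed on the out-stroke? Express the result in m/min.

In regeneration the rod-end outflow joins the pump flow into the cap end, so the net volume the pump must supply per unit advance equals the rod cross-section area.
Rod cross-section A_rod = π/4 × (6.82 cm)² = 36.53 cm^2
v = Q_pump / A_rod

v ≈ 17.7 m/min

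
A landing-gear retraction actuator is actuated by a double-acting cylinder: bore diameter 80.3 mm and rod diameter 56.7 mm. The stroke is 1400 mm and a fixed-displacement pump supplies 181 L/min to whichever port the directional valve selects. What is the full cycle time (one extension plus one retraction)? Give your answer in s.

t ≈ 3.53 s

Cap-side area A_cap = π/4 × (80.3 mm)² = 5064 mm^2
Rod-side annular area A_ann = π/4 × (80.3² − 56.7²) = 2539 mm^2
t_ext = A_cap·L/Q = 2.350 s
t_ret = A_ann·L/Q = 1.178 s
t_cycle = t_ext + t_ret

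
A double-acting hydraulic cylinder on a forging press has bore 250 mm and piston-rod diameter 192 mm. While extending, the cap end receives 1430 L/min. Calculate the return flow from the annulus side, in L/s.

Cap-side area A_cap = π/4 × (250 mm)² = 49090 mm^2
Rod-side annular area A_ann = π/4 × (250² − 192²) = 20130 mm^2
Piston speed v = Q_in/A_cap; rod-end outflow Q_out = v × A_ann = Q_in × A_ann/A_cap.

Q_out ≈ 9.78 L/s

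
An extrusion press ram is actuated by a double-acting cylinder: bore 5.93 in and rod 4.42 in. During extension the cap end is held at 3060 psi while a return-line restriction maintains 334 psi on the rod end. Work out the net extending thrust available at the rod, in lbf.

F ≈ 80400 lbf

Cap-side area A_cap = π/4 × (5.93 in)² = 27.62 in^2
Rod-side annular area A_ann = π/4 × (5.93² − 4.42²) = 12.27 in^2
Net thrust = P_cap·A_cap − P_rod·A_ann = 84510 lbf − 4100 lbf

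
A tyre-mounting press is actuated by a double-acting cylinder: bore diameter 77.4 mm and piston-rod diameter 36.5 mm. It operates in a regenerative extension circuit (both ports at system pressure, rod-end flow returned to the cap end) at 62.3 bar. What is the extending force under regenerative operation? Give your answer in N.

F ≈ 6520 N

With equal pressure on both faces, forces on the annular region cancel; the net push is pressure × rod cross-section.
Rod cross-section A_rod = π/4 × (36.5 mm)² = 1046 mm^2
F = P × A_rod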